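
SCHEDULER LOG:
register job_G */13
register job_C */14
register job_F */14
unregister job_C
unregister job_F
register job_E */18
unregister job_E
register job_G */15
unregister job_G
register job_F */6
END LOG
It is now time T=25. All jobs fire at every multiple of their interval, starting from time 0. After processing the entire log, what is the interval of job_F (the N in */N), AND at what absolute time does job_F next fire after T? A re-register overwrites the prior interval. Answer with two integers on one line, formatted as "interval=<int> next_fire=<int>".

Op 1: register job_G */13 -> active={job_G:*/13}
Op 2: register job_C */14 -> active={job_C:*/14, job_G:*/13}
Op 3: register job_F */14 -> active={job_C:*/14, job_F:*/14, job_G:*/13}
Op 4: unregister job_C -> active={job_F:*/14, job_G:*/13}
Op 5: unregister job_F -> active={job_G:*/13}
Op 6: register job_E */18 -> active={job_E:*/18, job_G:*/13}
Op 7: unregister job_E -> active={job_G:*/13}
Op 8: register job_G */15 -> active={job_G:*/15}
Op 9: unregister job_G -> active={}
Op 10: register job_F */6 -> active={job_F:*/6}
Final interval of job_F = 6
Next fire of job_F after T=25: (25//6+1)*6 = 30

Answer: interval=6 next_fire=30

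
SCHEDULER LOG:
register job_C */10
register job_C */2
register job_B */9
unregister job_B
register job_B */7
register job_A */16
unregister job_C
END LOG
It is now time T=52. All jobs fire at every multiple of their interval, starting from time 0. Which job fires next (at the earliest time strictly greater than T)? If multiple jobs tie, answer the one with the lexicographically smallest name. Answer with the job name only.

Op 1: register job_C */10 -> active={job_C:*/10}
Op 2: register job_C */2 -> active={job_C:*/2}
Op 3: register job_B */9 -> active={job_B:*/9, job_C:*/2}
Op 4: unregister job_B -> active={job_C:*/2}
Op 5: register job_B */7 -> active={job_B:*/7, job_C:*/2}
Op 6: register job_A */16 -> active={job_A:*/16, job_B:*/7, job_C:*/2}
Op 7: unregister job_C -> active={job_A:*/16, job_B:*/7}
  job_A: interval 16, next fire after T=52 is 64
  job_B: interval 7, next fire after T=52 is 56
Earliest = 56, winner (lex tiebreak) = job_B

Answer: job_B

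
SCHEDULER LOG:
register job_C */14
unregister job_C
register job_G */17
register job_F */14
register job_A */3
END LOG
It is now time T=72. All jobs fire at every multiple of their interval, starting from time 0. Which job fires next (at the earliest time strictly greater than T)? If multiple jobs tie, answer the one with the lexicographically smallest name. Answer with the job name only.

Op 1: register job_C */14 -> active={job_C:*/14}
Op 2: unregister job_C -> active={}
Op 3: register job_G */17 -> active={job_G:*/17}
Op 4: register job_F */14 -> active={job_F:*/14, job_G:*/17}
Op 5: register job_A */3 -> active={job_A:*/3, job_F:*/14, job_G:*/17}
  job_A: interval 3, next fire after T=72 is 75
  job_F: interval 14, next fire after T=72 is 84
  job_G: interval 17, next fire after T=72 is 85
Earliest = 75, winner (lex tiebreak) = job_A

Answer: job_A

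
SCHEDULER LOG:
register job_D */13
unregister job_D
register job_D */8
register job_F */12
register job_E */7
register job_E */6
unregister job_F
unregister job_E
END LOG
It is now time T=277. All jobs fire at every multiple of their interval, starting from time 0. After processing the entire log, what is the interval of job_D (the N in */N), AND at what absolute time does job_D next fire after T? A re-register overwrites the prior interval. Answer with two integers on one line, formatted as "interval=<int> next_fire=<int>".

Op 1: register job_D */13 -> active={job_D:*/13}
Op 2: unregister job_D -> active={}
Op 3: register job_D */8 -> active={job_D:*/8}
Op 4: register job_F */12 -> active={job_D:*/8, job_F:*/12}
Op 5: register job_E */7 -> active={job_D:*/8, job_E:*/7, job_F:*/12}
Op 6: register job_E */6 -> active={job_D:*/8, job_E:*/6, job_F:*/12}
Op 7: unregister job_F -> active={job_D:*/8, job_E:*/6}
Op 8: unregister job_E -> active={job_D:*/8}
Final interval of job_D = 8
Next fire of job_D after T=277: (277//8+1)*8 = 280

Answer: interval=8 next_fire=280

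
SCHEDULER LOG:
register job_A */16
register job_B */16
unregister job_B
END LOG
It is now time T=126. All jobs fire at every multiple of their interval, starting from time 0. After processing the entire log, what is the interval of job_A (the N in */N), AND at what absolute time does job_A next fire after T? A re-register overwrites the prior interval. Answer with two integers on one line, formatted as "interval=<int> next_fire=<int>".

Answer: interval=16 next_fire=128

Derivation:
Op 1: register job_A */16 -> active={job_A:*/16}
Op 2: register job_B */16 -> active={job_A:*/16, job_B:*/16}
Op 3: unregister job_B -> active={job_A:*/16}
Final interval of job_A = 16
Next fire of job_A after T=126: (126//16+1)*16 = 128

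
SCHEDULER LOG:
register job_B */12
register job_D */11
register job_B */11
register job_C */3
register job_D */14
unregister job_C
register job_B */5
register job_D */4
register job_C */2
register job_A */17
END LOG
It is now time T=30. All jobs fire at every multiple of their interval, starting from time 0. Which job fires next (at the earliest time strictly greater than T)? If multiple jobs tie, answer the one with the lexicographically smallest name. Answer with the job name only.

Answer: job_C

Derivation:
Op 1: register job_B */12 -> active={job_B:*/12}
Op 2: register job_D */11 -> active={job_B:*/12, job_D:*/11}
Op 3: register job_B */11 -> active={job_B:*/11, job_D:*/11}
Op 4: register job_C */3 -> active={job_B:*/11, job_C:*/3, job_D:*/11}
Op 5: register job_D */14 -> active={job_B:*/11, job_C:*/3, job_D:*/14}
Op 6: unregister job_C -> active={job_B:*/11, job_D:*/14}
Op 7: register job_B */5 -> active={job_B:*/5, job_D:*/14}
Op 8: register job_D */4 -> active={job_B:*/5, job_D:*/4}
Op 9: register job_C */2 -> active={job_B:*/5, job_C:*/2, job_D:*/4}
Op 10: register job_A */17 -> active={job_A:*/17, job_B:*/5, job_C:*/2, job_D:*/4}
  job_A: interval 17, next fire after T=30 is 34
  job_B: interval 5, next fire after T=30 is 35
  job_C: interval 2, next fire after T=30 is 32
  job_D: interval 4, next fire after T=30 is 32
Earliest = 32, winner (lex tiebreak) = job_C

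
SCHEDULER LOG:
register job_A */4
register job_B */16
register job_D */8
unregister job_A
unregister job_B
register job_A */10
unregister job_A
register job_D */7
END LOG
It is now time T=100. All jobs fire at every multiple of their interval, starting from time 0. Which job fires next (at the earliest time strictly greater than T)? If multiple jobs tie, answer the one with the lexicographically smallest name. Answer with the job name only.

Op 1: register job_A */4 -> active={job_A:*/4}
Op 2: register job_B */16 -> active={job_A:*/4, job_B:*/16}
Op 3: register job_D */8 -> active={job_A:*/4, job_B:*/16, job_D:*/8}
Op 4: unregister job_A -> active={job_B:*/16, job_D:*/8}
Op 5: unregister job_B -> active={job_D:*/8}
Op 6: register job_A */10 -> active={job_A:*/10, job_D:*/8}
Op 7: unregister job_A -> active={job_D:*/8}
Op 8: register job_D */7 -> active={job_D:*/7}
  job_D: interval 7, next fire after T=100 is 105
Earliest = 105, winner (lex tiebreak) = job_D

Answer: job_D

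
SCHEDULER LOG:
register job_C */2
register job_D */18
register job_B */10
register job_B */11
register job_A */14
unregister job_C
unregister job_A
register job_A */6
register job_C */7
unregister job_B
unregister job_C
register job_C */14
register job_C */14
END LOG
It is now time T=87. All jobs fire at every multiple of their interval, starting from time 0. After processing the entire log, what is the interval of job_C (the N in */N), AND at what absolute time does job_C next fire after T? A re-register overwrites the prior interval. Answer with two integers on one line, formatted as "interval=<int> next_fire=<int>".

Answer: interval=14 next_fire=98

Derivation:
Op 1: register job_C */2 -> active={job_C:*/2}
Op 2: register job_D */18 -> active={job_C:*/2, job_D:*/18}
Op 3: register job_B */10 -> active={job_B:*/10, job_C:*/2, job_D:*/18}
Op 4: register job_B */11 -> active={job_B:*/11, job_C:*/2, job_D:*/18}
Op 5: register job_A */14 -> active={job_A:*/14, job_B:*/11, job_C:*/2, job_D:*/18}
Op 6: unregister job_C -> active={job_A:*/14, job_B:*/11, job_D:*/18}
Op 7: unregister job_A -> active={job_B:*/11, job_D:*/18}
Op 8: register job_A */6 -> active={job_A:*/6, job_B:*/11, job_D:*/18}
Op 9: register job_C */7 -> active={job_A:*/6, job_B:*/11, job_C:*/7, job_D:*/18}
Op 10: unregister job_B -> active={job_A:*/6, job_C:*/7, job_D:*/18}
Op 11: unregister job_C -> active={job_A:*/6, job_D:*/18}
Op 12: register job_C */14 -> active={job_A:*/6, job_C:*/14, job_D:*/18}
Op 13: register job_C */14 -> active={job_A:*/6, job_C:*/14, job_D:*/18}
Final interval of job_C = 14
Next fire of job_C after T=87: (87//14+1)*14 = 98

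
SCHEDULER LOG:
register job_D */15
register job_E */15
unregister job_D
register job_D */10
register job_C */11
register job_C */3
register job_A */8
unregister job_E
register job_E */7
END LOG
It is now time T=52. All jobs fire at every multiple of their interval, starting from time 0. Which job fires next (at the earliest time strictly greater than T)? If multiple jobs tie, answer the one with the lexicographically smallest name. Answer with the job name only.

Answer: job_C

Derivation:
Op 1: register job_D */15 -> active={job_D:*/15}
Op 2: register job_E */15 -> active={job_D:*/15, job_E:*/15}
Op 3: unregister job_D -> active={job_E:*/15}
Op 4: register job_D */10 -> active={job_D:*/10, job_E:*/15}
Op 5: register job_C */11 -> active={job_C:*/11, job_D:*/10, job_E:*/15}
Op 6: register job_C */3 -> active={job_C:*/3, job_D:*/10, job_E:*/15}
Op 7: register job_A */8 -> active={job_A:*/8, job_C:*/3, job_D:*/10, job_E:*/15}
Op 8: unregister job_E -> active={job_A:*/8, job_C:*/3, job_D:*/10}
Op 9: register job_E */7 -> active={job_A:*/8, job_C:*/3, job_D:*/10, job_E:*/7}
  job_A: interval 8, next fire after T=52 is 56
  job_C: interval 3, next fire after T=52 is 54
  job_D: interval 10, next fire after T=52 is 60
  job_E: interval 7, next fire after T=52 is 56
Earliest = 54, winner (lex tiebreak) = job_C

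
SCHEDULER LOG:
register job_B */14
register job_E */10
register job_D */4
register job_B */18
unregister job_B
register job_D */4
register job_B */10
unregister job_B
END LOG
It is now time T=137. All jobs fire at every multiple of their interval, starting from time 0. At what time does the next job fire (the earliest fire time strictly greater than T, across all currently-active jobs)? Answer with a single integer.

Op 1: register job_B */14 -> active={job_B:*/14}
Op 2: register job_E */10 -> active={job_B:*/14, job_E:*/10}
Op 3: register job_D */4 -> active={job_B:*/14, job_D:*/4, job_E:*/10}
Op 4: register job_B */18 -> active={job_B:*/18, job_D:*/4, job_E:*/10}
Op 5: unregister job_B -> active={job_D:*/4, job_E:*/10}
Op 6: register job_D */4 -> active={job_D:*/4, job_E:*/10}
Op 7: register job_B */10 -> active={job_B:*/10, job_D:*/4, job_E:*/10}
Op 8: unregister job_B -> active={job_D:*/4, job_E:*/10}
  job_D: interval 4, next fire after T=137 is 140
  job_E: interval 10, next fire after T=137 is 140
Earliest fire time = 140 (job job_D)

Answer: 140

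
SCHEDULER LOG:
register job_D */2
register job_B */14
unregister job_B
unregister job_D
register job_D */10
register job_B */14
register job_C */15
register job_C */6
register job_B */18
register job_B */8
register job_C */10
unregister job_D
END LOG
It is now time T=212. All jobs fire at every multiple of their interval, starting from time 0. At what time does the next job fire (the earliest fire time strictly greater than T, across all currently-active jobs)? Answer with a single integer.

Answer: 216

Derivation:
Op 1: register job_D */2 -> active={job_D:*/2}
Op 2: register job_B */14 -> active={job_B:*/14, job_D:*/2}
Op 3: unregister job_B -> active={job_D:*/2}
Op 4: unregister job_D -> active={}
Op 5: register job_D */10 -> active={job_D:*/10}
Op 6: register job_B */14 -> active={job_B:*/14, job_D:*/10}
Op 7: register job_C */15 -> active={job_B:*/14, job_C:*/15, job_D:*/10}
Op 8: register job_C */6 -> active={job_B:*/14, job_C:*/6, job_D:*/10}
Op 9: register job_B */18 -> active={job_B:*/18, job_C:*/6, job_D:*/10}
Op 10: register job_B */8 -> active={job_B:*/8, job_C:*/6, job_D:*/10}
Op 11: register job_C */10 -> active={job_B:*/8, job_C:*/10, job_D:*/10}
Op 12: unregister job_D -> active={job_B:*/8, job_C:*/10}
  job_B: interval 8, next fire after T=212 is 216
  job_C: interval 10, next fire after T=212 is 220
Earliest fire time = 216 (job job_B)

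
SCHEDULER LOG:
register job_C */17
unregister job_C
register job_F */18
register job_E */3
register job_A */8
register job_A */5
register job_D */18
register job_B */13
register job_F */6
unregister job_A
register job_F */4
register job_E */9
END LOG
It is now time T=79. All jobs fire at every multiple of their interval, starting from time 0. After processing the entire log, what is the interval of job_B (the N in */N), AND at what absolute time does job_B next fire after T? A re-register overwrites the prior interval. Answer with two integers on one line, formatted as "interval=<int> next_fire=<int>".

Op 1: register job_C */17 -> active={job_C:*/17}
Op 2: unregister job_C -> active={}
Op 3: register job_F */18 -> active={job_F:*/18}
Op 4: register job_E */3 -> active={job_E:*/3, job_F:*/18}
Op 5: register job_A */8 -> active={job_A:*/8, job_E:*/3, job_F:*/18}
Op 6: register job_A */5 -> active={job_A:*/5, job_E:*/3, job_F:*/18}
Op 7: register job_D */18 -> active={job_A:*/5, job_D:*/18, job_E:*/3, job_F:*/18}
Op 8: register job_B */13 -> active={job_A:*/5, job_B:*/13, job_D:*/18, job_E:*/3, job_F:*/18}
Op 9: register job_F */6 -> active={job_A:*/5, job_B:*/13, job_D:*/18, job_E:*/3, job_F:*/6}
Op 10: unregister job_A -> active={job_B:*/13, job_D:*/18, job_E:*/3, job_F:*/6}
Op 11: register job_F */4 -> active={job_B:*/13, job_D:*/18, job_E:*/3, job_F:*/4}
Op 12: register job_E */9 -> active={job_B:*/13, job_D:*/18, job_E:*/9, job_F:*/4}
Final interval of job_B = 13
Next fire of job_B after T=79: (79//13+1)*13 = 91

Answer: interval=13 next_fire=91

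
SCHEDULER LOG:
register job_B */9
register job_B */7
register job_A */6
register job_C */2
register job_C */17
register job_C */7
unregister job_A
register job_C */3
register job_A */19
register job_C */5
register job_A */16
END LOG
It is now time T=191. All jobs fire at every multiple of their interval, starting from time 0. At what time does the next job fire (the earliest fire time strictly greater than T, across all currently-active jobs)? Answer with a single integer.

Answer: 192

Derivation:
Op 1: register job_B */9 -> active={job_B:*/9}
Op 2: register job_B */7 -> active={job_B:*/7}
Op 3: register job_A */6 -> active={job_A:*/6, job_B:*/7}
Op 4: register job_C */2 -> active={job_A:*/6, job_B:*/7, job_C:*/2}
Op 5: register job_C */17 -> active={job_A:*/6, job_B:*/7, job_C:*/17}
Op 6: register job_C */7 -> active={job_A:*/6, job_B:*/7, job_C:*/7}
Op 7: unregister job_A -> active={job_B:*/7, job_C:*/7}
Op 8: register job_C */3 -> active={job_B:*/7, job_C:*/3}
Op 9: register job_A */19 -> active={job_A:*/19, job_B:*/7, job_C:*/3}
Op 10: register job_C */5 -> active={job_A:*/19, job_B:*/7, job_C:*/5}
Op 11: register job_A */16 -> active={job_A:*/16, job_B:*/7, job_C:*/5}
  job_A: interval 16, next fire after T=191 is 192
  job_B: interval 7, next fire after T=191 is 196
  job_C: interval 5, next fire after T=191 is 195
Earliest fire time = 192 (job job_A)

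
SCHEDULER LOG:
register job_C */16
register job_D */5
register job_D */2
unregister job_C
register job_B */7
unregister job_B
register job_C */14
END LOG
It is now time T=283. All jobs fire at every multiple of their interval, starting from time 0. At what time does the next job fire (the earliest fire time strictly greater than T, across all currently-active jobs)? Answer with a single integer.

Op 1: register job_C */16 -> active={job_C:*/16}
Op 2: register job_D */5 -> active={job_C:*/16, job_D:*/5}
Op 3: register job_D */2 -> active={job_C:*/16, job_D:*/2}
Op 4: unregister job_C -> active={job_D:*/2}
Op 5: register job_B */7 -> active={job_B:*/7, job_D:*/2}
Op 6: unregister job_B -> active={job_D:*/2}
Op 7: register job_C */14 -> active={job_C:*/14, job_D:*/2}
  job_C: interval 14, next fire after T=283 is 294
  job_D: interval 2, next fire after T=283 is 284
Earliest fire time = 284 (job job_D)

Answer: 284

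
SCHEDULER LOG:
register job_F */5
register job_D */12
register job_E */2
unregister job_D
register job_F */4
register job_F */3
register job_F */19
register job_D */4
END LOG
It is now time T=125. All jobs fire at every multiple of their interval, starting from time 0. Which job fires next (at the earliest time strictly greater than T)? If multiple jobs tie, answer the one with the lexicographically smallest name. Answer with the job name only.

Answer: job_E

Derivation:
Op 1: register job_F */5 -> active={job_F:*/5}
Op 2: register job_D */12 -> active={job_D:*/12, job_F:*/5}
Op 3: register job_E */2 -> active={job_D:*/12, job_E:*/2, job_F:*/5}
Op 4: unregister job_D -> active={job_E:*/2, job_F:*/5}
Op 5: register job_F */4 -> active={job_E:*/2, job_F:*/4}
Op 6: register job_F */3 -> active={job_E:*/2, job_F:*/3}
Op 7: register job_F */19 -> active={job_E:*/2, job_F:*/19}
Op 8: register job_D */4 -> active={job_D:*/4, job_E:*/2, job_F:*/19}
  job_D: interval 4, next fire after T=125 is 128
  job_E: interval 2, next fire after T=125 is 126
  job_F: interval 19, next fire after T=125 is 133
Earliest = 126, winner (lex tiebreak) = job_E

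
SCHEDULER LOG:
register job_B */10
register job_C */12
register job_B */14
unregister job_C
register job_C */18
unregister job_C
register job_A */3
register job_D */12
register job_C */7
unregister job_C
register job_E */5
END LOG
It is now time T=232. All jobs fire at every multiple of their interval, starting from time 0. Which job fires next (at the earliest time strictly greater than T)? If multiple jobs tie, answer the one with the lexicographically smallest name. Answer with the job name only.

Op 1: register job_B */10 -> active={job_B:*/10}
Op 2: register job_C */12 -> active={job_B:*/10, job_C:*/12}
Op 3: register job_B */14 -> active={job_B:*/14, job_C:*/12}
Op 4: unregister job_C -> active={job_B:*/14}
Op 5: register job_C */18 -> active={job_B:*/14, job_C:*/18}
Op 6: unregister job_C -> active={job_B:*/14}
Op 7: register job_A */3 -> active={job_A:*/3, job_B:*/14}
Op 8: register job_D */12 -> active={job_A:*/3, job_B:*/14, job_D:*/12}
Op 9: register job_C */7 -> active={job_A:*/3, job_B:*/14, job_C:*/7, job_D:*/12}
Op 10: unregister job_C -> active={job_A:*/3, job_B:*/14, job_D:*/12}
Op 11: register job_E */5 -> active={job_A:*/3, job_B:*/14, job_D:*/12, job_E:*/5}
  job_A: interval 3, next fire after T=232 is 234
  job_B: interval 14, next fire after T=232 is 238
  job_D: interval 12, next fire after T=232 is 240
  job_E: interval 5, next fire after T=232 is 235
Earliest = 234, winner (lex tiebreak) = job_A

Answer: job_A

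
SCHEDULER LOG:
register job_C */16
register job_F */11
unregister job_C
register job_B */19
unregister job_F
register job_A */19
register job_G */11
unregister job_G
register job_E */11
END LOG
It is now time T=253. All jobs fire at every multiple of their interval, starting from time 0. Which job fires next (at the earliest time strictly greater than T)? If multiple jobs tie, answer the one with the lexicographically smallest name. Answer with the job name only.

Op 1: register job_C */16 -> active={job_C:*/16}
Op 2: register job_F */11 -> active={job_C:*/16, job_F:*/11}
Op 3: unregister job_C -> active={job_F:*/11}
Op 4: register job_B */19 -> active={job_B:*/19, job_F:*/11}
Op 5: unregister job_F -> active={job_B:*/19}
Op 6: register job_A */19 -> active={job_A:*/19, job_B:*/19}
Op 7: register job_G */11 -> active={job_A:*/19, job_B:*/19, job_G:*/11}
Op 8: unregister job_G -> active={job_A:*/19, job_B:*/19}
Op 9: register job_E */11 -> active={job_A:*/19, job_B:*/19, job_E:*/11}
  job_A: interval 19, next fire after T=253 is 266
  job_B: interval 19, next fire after T=253 is 266
  job_E: interval 11, next fire after T=253 is 264
Earliest = 264, winner (lex tiebreak) = job_E

Answer: job_E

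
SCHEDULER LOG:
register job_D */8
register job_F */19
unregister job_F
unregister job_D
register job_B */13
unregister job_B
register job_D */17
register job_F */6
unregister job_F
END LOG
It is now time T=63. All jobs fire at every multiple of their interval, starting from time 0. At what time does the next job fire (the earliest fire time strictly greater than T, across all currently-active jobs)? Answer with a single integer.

Answer: 68

Derivation:
Op 1: register job_D */8 -> active={job_D:*/8}
Op 2: register job_F */19 -> active={job_D:*/8, job_F:*/19}
Op 3: unregister job_F -> active={job_D:*/8}
Op 4: unregister job_D -> active={}
Op 5: register job_B */13 -> active={job_B:*/13}
Op 6: unregister job_B -> active={}
Op 7: register job_D */17 -> active={job_D:*/17}
Op 8: register job_F */6 -> active={job_D:*/17, job_F:*/6}
Op 9: unregister job_F -> active={job_D:*/17}
  job_D: interval 17, next fire after T=63 is 68
Earliest fire time = 68 (job job_D)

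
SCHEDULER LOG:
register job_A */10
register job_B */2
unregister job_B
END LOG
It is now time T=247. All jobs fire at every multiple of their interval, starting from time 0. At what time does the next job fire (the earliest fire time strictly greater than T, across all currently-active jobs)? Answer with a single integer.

Answer: 250

Derivation:
Op 1: register job_A */10 -> active={job_A:*/10}
Op 2: register job_B */2 -> active={job_A:*/10, job_B:*/2}
Op 3: unregister job_B -> active={job_A:*/10}
  job_A: interval 10, next fire after T=247 is 250
Earliest fire time = 250 (job job_A)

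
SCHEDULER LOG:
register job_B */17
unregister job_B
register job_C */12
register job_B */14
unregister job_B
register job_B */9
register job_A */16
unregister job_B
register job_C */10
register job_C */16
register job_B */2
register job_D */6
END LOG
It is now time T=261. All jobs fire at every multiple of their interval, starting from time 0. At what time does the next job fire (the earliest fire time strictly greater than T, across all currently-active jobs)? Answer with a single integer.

Answer: 262

Derivation:
Op 1: register job_B */17 -> active={job_B:*/17}
Op 2: unregister job_B -> active={}
Op 3: register job_C */12 -> active={job_C:*/12}
Op 4: register job_B */14 -> active={job_B:*/14, job_C:*/12}
Op 5: unregister job_B -> active={job_C:*/12}
Op 6: register job_B */9 -> active={job_B:*/9, job_C:*/12}
Op 7: register job_A */16 -> active={job_A:*/16, job_B:*/9, job_C:*/12}
Op 8: unregister job_B -> active={job_A:*/16, job_C:*/12}
Op 9: register job_C */10 -> active={job_A:*/16, job_C:*/10}
Op 10: register job_C */16 -> active={job_A:*/16, job_C:*/16}
Op 11: register job_B */2 -> active={job_A:*/16, job_B:*/2, job_C:*/16}
Op 12: register job_D */6 -> active={job_A:*/16, job_B:*/2, job_C:*/16, job_D:*/6}
  job_A: interval 16, next fire after T=261 is 272
  job_B: interval 2, next fire after T=261 is 262
  job_C: interval 16, next fire after T=261 is 272
  job_D: interval 6, next fire after T=261 is 264
Earliest fire time = 262 (job job_B)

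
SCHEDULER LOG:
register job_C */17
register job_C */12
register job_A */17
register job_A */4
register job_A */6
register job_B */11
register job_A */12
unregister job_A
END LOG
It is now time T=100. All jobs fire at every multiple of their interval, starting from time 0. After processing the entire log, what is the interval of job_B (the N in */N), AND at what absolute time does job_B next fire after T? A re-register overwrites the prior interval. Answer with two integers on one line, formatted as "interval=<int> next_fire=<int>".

Answer: interval=11 next_fire=110

Derivation:
Op 1: register job_C */17 -> active={job_C:*/17}
Op 2: register job_C */12 -> active={job_C:*/12}
Op 3: register job_A */17 -> active={job_A:*/17, job_C:*/12}
Op 4: register job_A */4 -> active={job_A:*/4, job_C:*/12}
Op 5: register job_A */6 -> active={job_A:*/6, job_C:*/12}
Op 6: register job_B */11 -> active={job_A:*/6, job_B:*/11, job_C:*/12}
Op 7: register job_A */12 -> active={job_A:*/12, job_B:*/11, job_C:*/12}
Op 8: unregister job_A -> active={job_B:*/11, job_C:*/12}
Final interval of job_B = 11
Next fire of job_B after T=100: (100//11+1)*11 = 110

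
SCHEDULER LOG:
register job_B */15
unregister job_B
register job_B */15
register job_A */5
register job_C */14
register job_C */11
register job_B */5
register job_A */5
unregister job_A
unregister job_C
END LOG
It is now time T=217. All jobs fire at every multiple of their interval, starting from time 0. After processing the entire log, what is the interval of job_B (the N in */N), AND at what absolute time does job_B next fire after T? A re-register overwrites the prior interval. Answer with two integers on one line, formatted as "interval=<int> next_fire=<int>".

Op 1: register job_B */15 -> active={job_B:*/15}
Op 2: unregister job_B -> active={}
Op 3: register job_B */15 -> active={job_B:*/15}
Op 4: register job_A */5 -> active={job_A:*/5, job_B:*/15}
Op 5: register job_C */14 -> active={job_A:*/5, job_B:*/15, job_C:*/14}
Op 6: register job_C */11 -> active={job_A:*/5, job_B:*/15, job_C:*/11}
Op 7: register job_B */5 -> active={job_A:*/5, job_B:*/5, job_C:*/11}
Op 8: register job_A */5 -> active={job_A:*/5, job_B:*/5, job_C:*/11}
Op 9: unregister job_A -> active={job_B:*/5, job_C:*/11}
Op 10: unregister job_C -> active={job_B:*/5}
Final interval of job_B = 5
Next fire of job_B after T=217: (217//5+1)*5 = 220

Answer: interval=5 next_fire=220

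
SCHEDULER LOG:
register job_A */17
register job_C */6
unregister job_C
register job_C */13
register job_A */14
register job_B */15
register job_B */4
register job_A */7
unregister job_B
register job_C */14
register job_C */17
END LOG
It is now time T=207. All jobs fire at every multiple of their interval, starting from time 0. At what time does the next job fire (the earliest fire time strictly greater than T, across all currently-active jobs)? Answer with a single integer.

Answer: 210

Derivation:
Op 1: register job_A */17 -> active={job_A:*/17}
Op 2: register job_C */6 -> active={job_A:*/17, job_C:*/6}
Op 3: unregister job_C -> active={job_A:*/17}
Op 4: register job_C */13 -> active={job_A:*/17, job_C:*/13}
Op 5: register job_A */14 -> active={job_A:*/14, job_C:*/13}
Op 6: register job_B */15 -> active={job_A:*/14, job_B:*/15, job_C:*/13}
Op 7: register job_B */4 -> active={job_A:*/14, job_B:*/4, job_C:*/13}
Op 8: register job_A */7 -> active={job_A:*/7, job_B:*/4, job_C:*/13}
Op 9: unregister job_B -> active={job_A:*/7, job_C:*/13}
Op 10: register job_C */14 -> active={job_A:*/7, job_C:*/14}
Op 11: register job_C */17 -> active={job_A:*/7, job_C:*/17}
  job_A: interval 7, next fire after T=207 is 210
  job_C: interval 17, next fire after T=207 is 221
Earliest fire time = 210 (job job_A)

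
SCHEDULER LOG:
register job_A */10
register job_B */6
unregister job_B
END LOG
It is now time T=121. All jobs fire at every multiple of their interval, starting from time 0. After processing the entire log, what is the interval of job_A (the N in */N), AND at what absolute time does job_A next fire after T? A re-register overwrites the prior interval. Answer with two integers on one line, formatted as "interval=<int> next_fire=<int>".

Answer: interval=10 next_fire=130

Derivation:
Op 1: register job_A */10 -> active={job_A:*/10}
Op 2: register job_B */6 -> active={job_A:*/10, job_B:*/6}
Op 3: unregister job_B -> active={job_A:*/10}
Final interval of job_A = 10
Next fire of job_A after T=121: (121//10+1)*10 = 130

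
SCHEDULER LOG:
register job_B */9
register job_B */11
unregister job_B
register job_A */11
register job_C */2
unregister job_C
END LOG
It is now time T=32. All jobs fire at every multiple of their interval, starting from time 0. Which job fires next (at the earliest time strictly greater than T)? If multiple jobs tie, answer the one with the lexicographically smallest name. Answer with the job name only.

Answer: job_A

Derivation:
Op 1: register job_B */9 -> active={job_B:*/9}
Op 2: register job_B */11 -> active={job_B:*/11}
Op 3: unregister job_B -> active={}
Op 4: register job_A */11 -> active={job_A:*/11}
Op 5: register job_C */2 -> active={job_A:*/11, job_C:*/2}
Op 6: unregister job_C -> active={job_A:*/11}
  job_A: interval 11, next fire after T=32 is 33
Earliest = 33, winner (lex tiebreak) = job_A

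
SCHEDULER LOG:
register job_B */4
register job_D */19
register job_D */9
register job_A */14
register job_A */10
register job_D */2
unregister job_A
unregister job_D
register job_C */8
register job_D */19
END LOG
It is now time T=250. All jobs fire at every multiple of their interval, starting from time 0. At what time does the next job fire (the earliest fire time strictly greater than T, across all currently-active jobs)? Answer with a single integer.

Answer: 252

Derivation:
Op 1: register job_B */4 -> active={job_B:*/4}
Op 2: register job_D */19 -> active={job_B:*/4, job_D:*/19}
Op 3: register job_D */9 -> active={job_B:*/4, job_D:*/9}
Op 4: register job_A */14 -> active={job_A:*/14, job_B:*/4, job_D:*/9}
Op 5: register job_A */10 -> active={job_A:*/10, job_B:*/4, job_D:*/9}
Op 6: register job_D */2 -> active={job_A:*/10, job_B:*/4, job_D:*/2}
Op 7: unregister job_A -> active={job_B:*/4, job_D:*/2}
Op 8: unregister job_D -> active={job_B:*/4}
Op 9: register job_C */8 -> active={job_B:*/4, job_C:*/8}
Op 10: register job_D */19 -> active={job_B:*/4, job_C:*/8, job_D:*/19}
  job_B: interval 4, next fire after T=250 is 252
  job_C: interval 8, next fire after T=250 is 256
  job_D: interval 19, next fire after T=250 is 266
Earliest fire time = 252 (job job_B)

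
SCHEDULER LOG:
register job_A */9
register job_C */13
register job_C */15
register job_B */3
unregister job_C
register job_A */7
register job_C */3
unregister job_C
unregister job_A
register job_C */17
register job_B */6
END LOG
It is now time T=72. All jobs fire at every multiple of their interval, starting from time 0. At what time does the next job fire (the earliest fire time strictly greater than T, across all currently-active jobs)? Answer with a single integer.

Op 1: register job_A */9 -> active={job_A:*/9}
Op 2: register job_C */13 -> active={job_A:*/9, job_C:*/13}
Op 3: register job_C */15 -> active={job_A:*/9, job_C:*/15}
Op 4: register job_B */3 -> active={job_A:*/9, job_B:*/3, job_C:*/15}
Op 5: unregister job_C -> active={job_A:*/9, job_B:*/3}
Op 6: register job_A */7 -> active={job_A:*/7, job_B:*/3}
Op 7: register job_C */3 -> active={job_A:*/7, job_B:*/3, job_C:*/3}
Op 8: unregister job_C -> active={job_A:*/7, job_B:*/3}
Op 9: unregister job_A -> active={job_B:*/3}
Op 10: register job_C */17 -> active={job_B:*/3, job_C:*/17}
Op 11: register job_B */6 -> active={job_B:*/6, job_C:*/17}
  job_B: interval 6, next fire after T=72 is 78
  job_C: interval 17, next fire after T=72 is 85
Earliest fire time = 78 (job job_B)

Answer: 78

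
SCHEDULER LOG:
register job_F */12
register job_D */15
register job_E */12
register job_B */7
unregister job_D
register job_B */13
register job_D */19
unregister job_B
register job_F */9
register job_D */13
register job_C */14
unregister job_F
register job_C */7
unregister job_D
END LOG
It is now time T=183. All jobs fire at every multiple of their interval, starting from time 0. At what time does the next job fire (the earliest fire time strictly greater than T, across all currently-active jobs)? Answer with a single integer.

Op 1: register job_F */12 -> active={job_F:*/12}
Op 2: register job_D */15 -> active={job_D:*/15, job_F:*/12}
Op 3: register job_E */12 -> active={job_D:*/15, job_E:*/12, job_F:*/12}
Op 4: register job_B */7 -> active={job_B:*/7, job_D:*/15, job_E:*/12, job_F:*/12}
Op 5: unregister job_D -> active={job_B:*/7, job_E:*/12, job_F:*/12}
Op 6: register job_B */13 -> active={job_B:*/13, job_E:*/12, job_F:*/12}
Op 7: register job_D */19 -> active={job_B:*/13, job_D:*/19, job_E:*/12, job_F:*/12}
Op 8: unregister job_B -> active={job_D:*/19, job_E:*/12, job_F:*/12}
Op 9: register job_F */9 -> active={job_D:*/19, job_E:*/12, job_F:*/9}
Op 10: register job_D */13 -> active={job_D:*/13, job_E:*/12, job_F:*/9}
Op 11: register job_C */14 -> active={job_C:*/14, job_D:*/13, job_E:*/12, job_F:*/9}
Op 12: unregister job_F -> active={job_C:*/14, job_D:*/13, job_E:*/12}
Op 13: register job_C */7 -> active={job_C:*/7, job_D:*/13, job_E:*/12}
Op 14: unregister job_D -> active={job_C:*/7, job_E:*/12}
  job_C: interval 7, next fire after T=183 is 189
  job_E: interval 12, next fire after T=183 is 192
Earliest fire time = 189 (job job_C)

Answer: 189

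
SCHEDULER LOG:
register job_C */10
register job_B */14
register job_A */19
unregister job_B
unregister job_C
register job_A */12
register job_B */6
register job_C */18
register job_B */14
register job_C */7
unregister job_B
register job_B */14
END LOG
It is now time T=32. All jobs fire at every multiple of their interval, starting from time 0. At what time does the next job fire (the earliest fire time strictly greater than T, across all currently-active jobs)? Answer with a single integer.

Op 1: register job_C */10 -> active={job_C:*/10}
Op 2: register job_B */14 -> active={job_B:*/14, job_C:*/10}
Op 3: register job_A */19 -> active={job_A:*/19, job_B:*/14, job_C:*/10}
Op 4: unregister job_B -> active={job_A:*/19, job_C:*/10}
Op 5: unregister job_C -> active={job_A:*/19}
Op 6: register job_A */12 -> active={job_A:*/12}
Op 7: register job_B */6 -> active={job_A:*/12, job_B:*/6}
Op 8: register job_C */18 -> active={job_A:*/12, job_B:*/6, job_C:*/18}
Op 9: register job_B */14 -> active={job_A:*/12, job_B:*/14, job_C:*/18}
Op 10: register job_C */7 -> active={job_A:*/12, job_B:*/14, job_C:*/7}
Op 11: unregister job_B -> active={job_A:*/12, job_C:*/7}
Op 12: register job_B */14 -> active={job_A:*/12, job_B:*/14, job_C:*/7}
  job_A: interval 12, next fire after T=32 is 36
  job_B: interval 14, next fire after T=32 is 42
  job_C: interval 7, next fire after T=32 is 35
Earliest fire time = 35 (job job_C)

Answer: 35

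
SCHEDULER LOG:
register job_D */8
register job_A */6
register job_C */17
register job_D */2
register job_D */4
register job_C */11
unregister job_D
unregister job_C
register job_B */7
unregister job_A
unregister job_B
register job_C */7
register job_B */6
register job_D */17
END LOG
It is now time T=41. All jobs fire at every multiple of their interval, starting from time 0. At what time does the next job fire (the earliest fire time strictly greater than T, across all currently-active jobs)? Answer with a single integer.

Answer: 42

Derivation:
Op 1: register job_D */8 -> active={job_D:*/8}
Op 2: register job_A */6 -> active={job_A:*/6, job_D:*/8}
Op 3: register job_C */17 -> active={job_A:*/6, job_C:*/17, job_D:*/8}
Op 4: register job_D */2 -> active={job_A:*/6, job_C:*/17, job_D:*/2}
Op 5: register job_D */4 -> active={job_A:*/6, job_C:*/17, job_D:*/4}
Op 6: register job_C */11 -> active={job_A:*/6, job_C:*/11, job_D:*/4}
Op 7: unregister job_D -> active={job_A:*/6, job_C:*/11}
Op 8: unregister job_C -> active={job_A:*/6}
Op 9: register job_B */7 -> active={job_A:*/6, job_B:*/7}
Op 10: unregister job_A -> active={job_B:*/7}
Op 11: unregister job_B -> active={}
Op 12: register job_C */7 -> active={job_C:*/7}
Op 13: register job_B */6 -> active={job_B:*/6, job_C:*/7}
Op 14: register job_D */17 -> active={job_B:*/6, job_C:*/7, job_D:*/17}
  job_B: interval 6, next fire after T=41 is 42
  job_C: interval 7, next fire after T=41 is 42
  job_D: interval 17, next fire after T=41 is 51
Earliest fire time = 42 (job job_B)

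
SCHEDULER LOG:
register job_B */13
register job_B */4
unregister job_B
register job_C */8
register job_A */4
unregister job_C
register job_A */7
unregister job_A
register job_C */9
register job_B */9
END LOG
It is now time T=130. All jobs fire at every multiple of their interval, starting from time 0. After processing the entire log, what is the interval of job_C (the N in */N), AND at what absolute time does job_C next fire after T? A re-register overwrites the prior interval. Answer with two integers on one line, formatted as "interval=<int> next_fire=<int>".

Answer: interval=9 next_fire=135

Derivation:
Op 1: register job_B */13 -> active={job_B:*/13}
Op 2: register job_B */4 -> active={job_B:*/4}
Op 3: unregister job_B -> active={}
Op 4: register job_C */8 -> active={job_C:*/8}
Op 5: register job_A */4 -> active={job_A:*/4, job_C:*/8}
Op 6: unregister job_C -> active={job_A:*/4}
Op 7: register job_A */7 -> active={job_A:*/7}
Op 8: unregister job_A -> active={}
Op 9: register job_C */9 -> active={job_C:*/9}
Op 10: register job_B */9 -> active={job_B:*/9, job_C:*/9}
Final interval of job_C = 9
Next fire of job_C after T=130: (130//9+1)*9 = 135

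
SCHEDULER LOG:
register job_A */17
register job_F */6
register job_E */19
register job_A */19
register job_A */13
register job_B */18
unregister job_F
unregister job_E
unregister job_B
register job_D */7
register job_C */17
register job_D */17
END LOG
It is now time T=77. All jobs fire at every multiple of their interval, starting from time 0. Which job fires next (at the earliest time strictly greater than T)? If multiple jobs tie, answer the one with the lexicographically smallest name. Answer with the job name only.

Op 1: register job_A */17 -> active={job_A:*/17}
Op 2: register job_F */6 -> active={job_A:*/17, job_F:*/6}
Op 3: register job_E */19 -> active={job_A:*/17, job_E:*/19, job_F:*/6}
Op 4: register job_A */19 -> active={job_A:*/19, job_E:*/19, job_F:*/6}
Op 5: register job_A */13 -> active={job_A:*/13, job_E:*/19, job_F:*/6}
Op 6: register job_B */18 -> active={job_A:*/13, job_B:*/18, job_E:*/19, job_F:*/6}
Op 7: unregister job_F -> active={job_A:*/13, job_B:*/18, job_E:*/19}
Op 8: unregister job_E -> active={job_A:*/13, job_B:*/18}
Op 9: unregister job_B -> active={job_A:*/13}
Op 10: register job_D */7 -> active={job_A:*/13, job_D:*/7}
Op 11: register job_C */17 -> active={job_A:*/13, job_C:*/17, job_D:*/7}
Op 12: register job_D */17 -> active={job_A:*/13, job_C:*/17, job_D:*/17}
  job_A: interval 13, next fire after T=77 is 78
  job_C: interval 17, next fire after T=77 is 85
  job_D: interval 17, next fire after T=77 is 85
Earliest = 78, winner (lex tiebreak) = job_A

Answer: job_A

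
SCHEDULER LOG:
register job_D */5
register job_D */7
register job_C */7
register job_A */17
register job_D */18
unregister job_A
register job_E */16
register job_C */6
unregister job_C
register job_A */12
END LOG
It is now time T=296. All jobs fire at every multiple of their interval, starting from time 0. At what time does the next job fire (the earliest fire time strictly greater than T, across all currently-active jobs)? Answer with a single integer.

Op 1: register job_D */5 -> active={job_D:*/5}
Op 2: register job_D */7 -> active={job_D:*/7}
Op 3: register job_C */7 -> active={job_C:*/7, job_D:*/7}
Op 4: register job_A */17 -> active={job_A:*/17, job_C:*/7, job_D:*/7}
Op 5: register job_D */18 -> active={job_A:*/17, job_C:*/7, job_D:*/18}
Op 6: unregister job_A -> active={job_C:*/7, job_D:*/18}
Op 7: register job_E */16 -> active={job_C:*/7, job_D:*/18, job_E:*/16}
Op 8: register job_C */6 -> active={job_C:*/6, job_D:*/18, job_E:*/16}
Op 9: unregister job_C -> active={job_D:*/18, job_E:*/16}
Op 10: register job_A */12 -> active={job_A:*/12, job_D:*/18, job_E:*/16}
  job_A: interval 12, next fire after T=296 is 300
  job_D: interval 18, next fire after T=296 is 306
  job_E: interval 16, next fire after T=296 is 304
Earliest fire time = 300 (job job_A)

Answer: 300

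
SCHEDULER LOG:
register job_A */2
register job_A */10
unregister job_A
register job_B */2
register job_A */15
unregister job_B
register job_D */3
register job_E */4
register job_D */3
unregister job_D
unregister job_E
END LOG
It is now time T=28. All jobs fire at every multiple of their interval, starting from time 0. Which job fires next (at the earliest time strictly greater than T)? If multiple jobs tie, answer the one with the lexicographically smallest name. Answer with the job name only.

Answer: job_A

Derivation:
Op 1: register job_A */2 -> active={job_A:*/2}
Op 2: register job_A */10 -> active={job_A:*/10}
Op 3: unregister job_A -> active={}
Op 4: register job_B */2 -> active={job_B:*/2}
Op 5: register job_A */15 -> active={job_A:*/15, job_B:*/2}
Op 6: unregister job_B -> active={job_A:*/15}
Op 7: register job_D */3 -> active={job_A:*/15, job_D:*/3}
Op 8: register job_E */4 -> active={job_A:*/15, job_D:*/3, job_E:*/4}
Op 9: register job_D */3 -> active={job_A:*/15, job_D:*/3, job_E:*/4}
Op 10: unregister job_D -> active={job_A:*/15, job_E:*/4}
Op 11: unregister job_E -> active={job_A:*/15}
  job_A: interval 15, next fire after T=28 is 30
Earliest = 30, winner (lex tiebreak) = job_A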